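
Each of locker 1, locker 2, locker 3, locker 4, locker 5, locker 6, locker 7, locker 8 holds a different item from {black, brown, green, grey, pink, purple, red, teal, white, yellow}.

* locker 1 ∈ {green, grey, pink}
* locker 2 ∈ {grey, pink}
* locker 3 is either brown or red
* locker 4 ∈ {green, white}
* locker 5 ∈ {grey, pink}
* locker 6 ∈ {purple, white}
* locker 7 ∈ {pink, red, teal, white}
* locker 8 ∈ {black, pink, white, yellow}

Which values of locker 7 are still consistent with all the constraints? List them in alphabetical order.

locker 2 and locker 5 share exactly the 2 values {grey, pink}; by pigeonhole those values go to them, so strike grey, pink from locker 1, locker 7, locker 8.
locker 1 must be green (only option left). Remove green from locker 4.
locker 4 has just one choice, so locker 4 = white. Remove white from locker 6, locker 7, locker 8.
That leaves locker 6 = purple.
No further eliminations apply; locker 7 can still be any of red, teal.

red, teal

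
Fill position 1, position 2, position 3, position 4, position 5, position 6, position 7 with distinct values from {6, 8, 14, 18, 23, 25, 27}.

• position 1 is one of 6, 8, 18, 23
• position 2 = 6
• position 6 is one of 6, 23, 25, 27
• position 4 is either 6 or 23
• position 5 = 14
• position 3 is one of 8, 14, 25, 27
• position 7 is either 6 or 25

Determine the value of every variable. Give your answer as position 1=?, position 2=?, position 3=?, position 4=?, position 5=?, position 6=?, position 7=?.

position 1=18, position 2=6, position 3=8, position 4=23, position 5=14, position 6=27, position 7=25

position 2's domain is down to {6}, so position 2 = 6. So position 1, position 4, position 6, position 7 can't be 6.
That leaves position 4 = 23. Eliminate 23 elsewhere: position 1, position 6.
position 5 must be 14 (only option left). Remove 14 from position 3.
That leaves position 7 = 25. Remove 25 from position 3, position 6.
That leaves position 6 = 27. So position 3 can't be 27.
position 3 must be 8 (only option left). Remove 8 from position 1.
That leaves position 1 = 18.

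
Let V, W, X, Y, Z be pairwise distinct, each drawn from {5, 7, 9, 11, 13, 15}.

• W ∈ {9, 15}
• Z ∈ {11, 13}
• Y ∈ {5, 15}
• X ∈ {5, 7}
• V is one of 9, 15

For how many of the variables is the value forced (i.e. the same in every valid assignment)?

V and W share exactly the 2 values {9, 15}; by pigeonhole those values go to them, so strike 9, 15 from Y.
Y must be 5 (only option left). Remove 5 from X.
X's domain is down to {7}, so X = 7.
Determined: X=7, Y=5. The other variables each still have more than one consistent value. That makes 2.

2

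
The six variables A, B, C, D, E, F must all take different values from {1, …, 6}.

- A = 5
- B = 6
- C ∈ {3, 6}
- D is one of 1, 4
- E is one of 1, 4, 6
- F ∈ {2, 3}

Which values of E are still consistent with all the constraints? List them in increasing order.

1, 4

A's domain is down to {5}, so A = 5.
B has just one choice, so B = 6. So C, E can't be 6.
C's domain is down to {3}, so C = 3. So F can't be 3.
F must be 2 (only option left).
No further eliminations apply; E can still be any of 1, 4.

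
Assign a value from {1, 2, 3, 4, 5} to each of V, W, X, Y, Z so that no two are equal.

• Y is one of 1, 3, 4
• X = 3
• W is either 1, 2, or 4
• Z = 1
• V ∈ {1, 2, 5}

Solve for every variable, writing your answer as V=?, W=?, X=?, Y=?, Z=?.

V=5, W=2, X=3, Y=4, Z=1

X's domain is down to {3}, so X = 3. Strike 3 from Y.
Z has just one choice, so Z = 1. So V, W, Y can't be 1.
That leaves Y = 4. Remove 4 from W.
That leaves W = 2. So V can't be 2.
V has just one choice, so V = 5.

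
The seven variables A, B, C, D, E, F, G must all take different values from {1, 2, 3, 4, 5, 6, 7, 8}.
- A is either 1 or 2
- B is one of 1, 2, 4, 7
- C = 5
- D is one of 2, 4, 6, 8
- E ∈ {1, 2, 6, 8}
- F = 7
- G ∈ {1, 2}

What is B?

4

C's domain is down to {5}, so C = 5.
F's domain is down to {7}, so F = 7. Strike 7 from B.
The 2 variables A and G are confined to {1, 2}, which locks those values in; drop them from B, D, E.
So B = 4.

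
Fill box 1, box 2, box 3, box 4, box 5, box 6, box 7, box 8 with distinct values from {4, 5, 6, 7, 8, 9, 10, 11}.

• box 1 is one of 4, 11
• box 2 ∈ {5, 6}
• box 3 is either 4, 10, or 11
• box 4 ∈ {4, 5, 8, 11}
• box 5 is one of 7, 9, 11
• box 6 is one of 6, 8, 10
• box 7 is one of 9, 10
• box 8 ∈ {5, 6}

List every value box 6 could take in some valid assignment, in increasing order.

8, 10

Among the 8 variables, 7 fits only box 5 (and all 8 values in {4, 5, 6, 7, 8, 9, 10, 11} must be used), so box 5 = 7.
Among the 7 still-open variables, 9 fits only box 7 (and all 7 values in {4, 5, 6, 8, 9, 10, 11} must be used), so box 7 = 9.
The 2 variables box 2 and box 8 are confined to {5, 6}, which locks those values in; drop them from box 4, box 6.
No further eliminations apply; box 6 can still be any of 8, 10.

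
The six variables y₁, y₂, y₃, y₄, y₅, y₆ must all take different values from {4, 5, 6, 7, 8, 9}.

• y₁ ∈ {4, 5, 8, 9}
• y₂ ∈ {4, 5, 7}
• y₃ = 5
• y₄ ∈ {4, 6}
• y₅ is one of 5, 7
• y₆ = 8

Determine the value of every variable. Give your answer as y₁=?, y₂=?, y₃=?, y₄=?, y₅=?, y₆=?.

y₁=9, y₂=4, y₃=5, y₄=6, y₅=7, y₆=8

y₃ must be 5 (only option left). So y₁, y₂, y₅ can't be 5.
y₅ must be 7 (only option left). Remove 7 from y₂.
y₆'s domain is down to {8}, so y₆ = 8. So y₁ can't be 8.
y₂ must be 4 (only option left). Strike 4 from y₁, y₄.
y₄ has just one choice, so y₄ = 6.
y₁'s domain is down to {9}, so y₁ = 9.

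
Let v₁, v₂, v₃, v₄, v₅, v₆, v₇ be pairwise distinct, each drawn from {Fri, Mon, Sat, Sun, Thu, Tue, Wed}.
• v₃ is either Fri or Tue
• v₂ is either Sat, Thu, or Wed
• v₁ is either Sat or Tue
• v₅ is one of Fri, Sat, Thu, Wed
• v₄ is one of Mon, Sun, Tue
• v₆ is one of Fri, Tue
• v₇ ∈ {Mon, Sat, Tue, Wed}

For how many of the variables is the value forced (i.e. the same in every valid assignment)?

Among the 7 variables, Sun fits only v₄ (and all 7 values in {Fri, Mon, Sat, Sun, Thu, Tue, Wed} must be used), so v₄ = Sun.
Among the 6 still-open variables, Mon fits only v₇ (and all 6 values in {Fri, Mon, Sat, Thu, Tue, Wed} must be used), so v₇ = Mon.
v₃ and v₆ share exactly the 2 values {Fri, Tue}; by pigeonhole those values go to them, so strike Fri, Tue from v₁, v₅.
v₁ must be Sat (only option left). Strike Sat from v₂, v₅.
Determined: v₁=Sat, v₄=Sun, v₇=Mon. The other variables each still have more than one consistent value. That makes 3.

3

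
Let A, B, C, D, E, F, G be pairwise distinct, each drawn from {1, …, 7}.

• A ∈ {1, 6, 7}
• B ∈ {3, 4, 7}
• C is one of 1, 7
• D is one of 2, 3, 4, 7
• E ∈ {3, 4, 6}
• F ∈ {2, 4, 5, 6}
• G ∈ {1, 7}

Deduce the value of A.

Among the 7 variables, 5 fits only F (and all 7 values in {1, 2, 3, 4, 5, 6, 7} must be used), so F = 5.
The 6 still-open variables draw from only 6 values {1, 2, 3, 4, 6, 7}, so each is used; only D can be 2, hence D = 2.
The 2 variables C and G are confined to {1, 7}, which locks those values in; drop them from A, B.
So A = 6.

6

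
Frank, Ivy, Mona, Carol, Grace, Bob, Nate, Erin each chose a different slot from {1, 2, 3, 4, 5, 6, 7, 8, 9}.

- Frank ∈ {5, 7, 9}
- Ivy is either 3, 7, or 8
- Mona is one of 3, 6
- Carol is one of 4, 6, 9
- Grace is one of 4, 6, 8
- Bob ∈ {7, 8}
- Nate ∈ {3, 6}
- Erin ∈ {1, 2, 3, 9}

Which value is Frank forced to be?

5

Mona and Nate share exactly the 2 values {3, 6}; by pigeonhole those values go to them, so strike 3, 6 from Ivy, Carol, Grace, Erin.
The 2 variables Ivy and Bob are confined to {7, 8}, which locks those values in; drop them from Frank, Grace.
Grace has just one choice, so Grace = 4. Strike 4 from Carol.
Carol must be 9 (only option left). So Frank, Erin can't be 9.
So Frank = 5.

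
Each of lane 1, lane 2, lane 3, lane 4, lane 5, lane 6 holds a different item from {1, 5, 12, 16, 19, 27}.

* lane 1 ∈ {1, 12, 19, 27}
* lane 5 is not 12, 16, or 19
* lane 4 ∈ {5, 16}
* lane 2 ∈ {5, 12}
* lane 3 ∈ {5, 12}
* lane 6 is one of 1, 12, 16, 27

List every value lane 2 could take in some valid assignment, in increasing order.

5, 12

The 6 variables draw from only 6 values {1, 5, 12, 16, 19, 27}, so each is used; only lane 1 can be 19, hence lane 1 = 19.
lane 2 and lane 3 between them cover only {5, 12} — a naked pair. Remove those values from lane 4, lane 5, lane 6.
lane 4 must be 16 (only option left). Remove 16 from lane 6.
No further eliminations apply; lane 2 can still be any of 5, 12.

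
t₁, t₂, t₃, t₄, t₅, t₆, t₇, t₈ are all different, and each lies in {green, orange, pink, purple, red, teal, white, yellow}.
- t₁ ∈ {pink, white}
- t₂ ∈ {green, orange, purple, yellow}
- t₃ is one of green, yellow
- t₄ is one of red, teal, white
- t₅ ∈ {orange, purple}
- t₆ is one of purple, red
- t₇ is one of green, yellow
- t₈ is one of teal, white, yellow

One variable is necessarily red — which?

t₆

The 8 variables together cover exactly {green, orange, pink, purple, red, teal, white, yellow} — 8 values for 8 variables — and pink appears only in t₁'s list, so t₁ = pink.
The 2 variables t₃ and t₇ are confined to {green, yellow}, which locks those values in; drop them from t₂, t₈.
t₂ and t₅ between them cover only {orange, purple} — a naked pair. Remove those values from t₆.
So red goes to t₆.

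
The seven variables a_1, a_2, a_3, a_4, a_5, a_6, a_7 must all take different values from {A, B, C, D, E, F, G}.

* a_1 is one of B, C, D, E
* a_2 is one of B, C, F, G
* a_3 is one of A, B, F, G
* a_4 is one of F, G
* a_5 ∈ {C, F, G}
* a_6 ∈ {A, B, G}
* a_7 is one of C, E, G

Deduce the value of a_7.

The 7 variables together cover exactly {A, B, C, D, E, F, G} — 7 values for 7 variables — and D appears only in a_1's list, so a_1 = D.
The 6 still-open variables draw from only 6 values {A, B, C, E, F, G}, so each is used; only a_7 can be E, hence a_7 = E.

E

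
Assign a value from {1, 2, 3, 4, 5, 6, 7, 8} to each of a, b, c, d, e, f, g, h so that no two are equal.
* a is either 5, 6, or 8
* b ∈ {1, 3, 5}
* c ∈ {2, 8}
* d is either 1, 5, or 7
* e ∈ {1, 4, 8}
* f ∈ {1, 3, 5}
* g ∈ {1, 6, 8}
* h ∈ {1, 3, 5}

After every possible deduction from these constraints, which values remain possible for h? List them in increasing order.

Among the 8 variables, 2 fits only c (and all 8 values in {1, 2, 3, 4, 5, 6, 7, 8} must be used), so c = 2.
The 7 still-open variables draw from only 7 values {1, 3, 4, 5, 6, 7, 8}, so each is used; only e can be 4, hence e = 4.
The 6 still-open variables draw from only 6 values {1, 3, 5, 6, 7, 8}, so each is used; only d can be 7, hence d = 7.
b, f, h between them cover only {1, 3, 5} — a naked triple. Remove those values from a, g.
No further eliminations apply; h can still be any of 1, 3, 5.

1, 3, 5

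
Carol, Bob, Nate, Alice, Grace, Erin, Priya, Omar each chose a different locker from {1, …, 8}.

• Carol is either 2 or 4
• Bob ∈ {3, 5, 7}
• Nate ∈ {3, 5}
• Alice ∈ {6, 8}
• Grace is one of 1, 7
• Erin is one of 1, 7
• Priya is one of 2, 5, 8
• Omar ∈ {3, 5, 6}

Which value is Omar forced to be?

The 8 variables together cover exactly {1, 2, 3, 4, 5, 6, 7, 8} — 8 values for 8 variables — and 4 appears only in Carol's list, so Carol = 4.
The 7 still-open variables together cover exactly {1, 2, 3, 5, 6, 7, 8} — 7 values for 7 variables — and 2 appears only in Priya's list, so Priya = 2.
The 6 still-open variables draw from only 6 values {1, 3, 5, 6, 7, 8}, so each is used; only Alice can be 8, hence Alice = 8.
The 5 still-open variables draw from only 5 values {1, 3, 5, 6, 7}, so each is used; only Omar can be 6, hence Omar = 6.

6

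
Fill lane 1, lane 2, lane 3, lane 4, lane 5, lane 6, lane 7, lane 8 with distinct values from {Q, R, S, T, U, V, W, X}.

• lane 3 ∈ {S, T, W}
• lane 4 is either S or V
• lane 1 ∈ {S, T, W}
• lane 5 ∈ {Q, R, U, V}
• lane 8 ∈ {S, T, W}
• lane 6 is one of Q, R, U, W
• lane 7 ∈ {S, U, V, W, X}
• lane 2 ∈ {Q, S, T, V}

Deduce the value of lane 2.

Q

Among the 8 variables, X fits only lane 7 (and all 8 values in {Q, R, S, T, U, V, W, X} must be used), so lane 7 = X.
lane 1, lane 3, lane 8 between them cover only {S, T, W} — a naked triple. Remove those values from lane 2, lane 4, lane 6.
lane 4 must be V (only option left). Strike V from lane 2, lane 5.
So lane 2 = Q.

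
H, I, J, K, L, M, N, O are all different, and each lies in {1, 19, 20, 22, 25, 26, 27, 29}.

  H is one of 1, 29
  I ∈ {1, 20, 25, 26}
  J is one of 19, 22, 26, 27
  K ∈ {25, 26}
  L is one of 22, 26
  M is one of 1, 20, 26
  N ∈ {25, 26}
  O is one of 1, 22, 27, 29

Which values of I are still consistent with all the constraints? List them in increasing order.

1, 20

The 8 variables draw from only 8 values {1, 19, 20, 22, 25, 26, 27, 29}, so each is used; only J can be 19, hence J = 19.
The 7 still-open variables together cover exactly {1, 20, 22, 25, 26, 27, 29} — 7 values for 7 variables — and 27 appears only in O's list, so O = 27.
Among the 6 still-open variables, 22 fits only L (and all 6 values in {1, 20, 22, 25, 26, 29} must be used), so L = 22.
Among the 5 still-open variables, 29 fits only H (and all 5 values in {1, 20, 25, 26, 29} must be used), so H = 29.
The 2 variables K and N are confined to {25, 26}, which locks those values in; drop them from I, M.
No further eliminations apply; I can still be any of 1, 20.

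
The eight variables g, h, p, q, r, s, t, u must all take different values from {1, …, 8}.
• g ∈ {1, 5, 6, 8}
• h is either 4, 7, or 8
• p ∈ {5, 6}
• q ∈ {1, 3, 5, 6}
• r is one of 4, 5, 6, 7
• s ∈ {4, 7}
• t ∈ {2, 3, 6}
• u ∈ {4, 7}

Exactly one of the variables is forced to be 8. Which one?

h

Among the 8 variables, 2 fits only t (and all 8 values in {1, 2, 3, 4, 5, 6, 7, 8} must be used), so t = 2.
Among the 7 still-open variables, 3 fits only q (and all 7 values in {1, 3, 4, 5, 6, 7, 8} must be used), so q = 3.
The 6 still-open variables together cover exactly {1, 4, 5, 6, 7, 8} — 6 values for 6 variables — and 1 appears only in g's list, so g = 1.
Among the 5 still-open variables, 8 fits only h (and all 5 values in {4, 5, 6, 7, 8} must be used), so h = 8.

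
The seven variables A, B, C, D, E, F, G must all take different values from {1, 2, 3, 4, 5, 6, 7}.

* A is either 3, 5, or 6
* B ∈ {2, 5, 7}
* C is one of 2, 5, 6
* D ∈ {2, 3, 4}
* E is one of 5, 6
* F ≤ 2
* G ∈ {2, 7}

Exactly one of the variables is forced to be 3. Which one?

The 7 variables draw from only 7 values {1, 2, 3, 4, 5, 6, 7}, so each is used; only F can be 1, hence F = 1.
Among the 6 still-open variables, 4 fits only D (and all 6 values in {2, 3, 4, 5, 6, 7} must be used), so D = 4.
The 5 still-open variables draw from only 5 values {2, 3, 5, 6, 7}, so each is used; only A can be 3, hence A = 3.

A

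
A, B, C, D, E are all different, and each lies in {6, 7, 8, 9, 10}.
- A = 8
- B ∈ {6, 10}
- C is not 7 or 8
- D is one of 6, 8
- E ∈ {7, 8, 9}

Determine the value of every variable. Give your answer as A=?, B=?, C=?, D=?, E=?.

A=8, B=10, C=9, D=6, E=7

A must be 8 (only option left). So D, E can't be 8.
D has just one choice, so D = 6. Strike 6 from B, C.
That leaves B = 10. Strike 10 from C.
C has just one choice, so C = 9. Eliminate 9 elsewhere: E.
That leaves E = 7.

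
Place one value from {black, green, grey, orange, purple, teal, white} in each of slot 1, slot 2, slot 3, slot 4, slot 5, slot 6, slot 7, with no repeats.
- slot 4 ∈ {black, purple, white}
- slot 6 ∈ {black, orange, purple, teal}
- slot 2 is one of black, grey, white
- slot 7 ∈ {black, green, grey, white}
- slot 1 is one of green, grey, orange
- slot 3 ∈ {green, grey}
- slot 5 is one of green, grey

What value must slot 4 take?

The 7 variables draw from only 7 values {black, green, grey, orange, purple, teal, white}, so each is used; only slot 6 can be teal, hence slot 6 = teal.
The 6 still-open variables draw from only 6 values {black, green, grey, orange, purple, white}, so each is used; only slot 1 can be orange, hence slot 1 = orange.
The 5 still-open variables draw from only 5 values {black, green, grey, purple, white}, so each is used; only slot 4 can be purple, hence slot 4 = purple.

purple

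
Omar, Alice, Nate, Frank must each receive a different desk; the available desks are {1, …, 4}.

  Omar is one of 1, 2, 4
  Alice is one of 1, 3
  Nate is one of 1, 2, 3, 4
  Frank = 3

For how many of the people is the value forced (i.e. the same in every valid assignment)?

Frank's domain is down to {3}, so Frank = 3. Eliminate 3 elsewhere: Alice, Nate.
That leaves Alice = 1. So Omar, Nate can't be 1.
Determined: Alice=1, Frank=3. The other people each still have more than one consistent value. That makes 2.

2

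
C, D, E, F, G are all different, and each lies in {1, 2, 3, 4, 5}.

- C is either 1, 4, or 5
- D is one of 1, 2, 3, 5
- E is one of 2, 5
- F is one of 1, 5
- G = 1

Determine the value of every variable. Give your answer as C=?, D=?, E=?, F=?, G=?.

C=4, D=3, E=2, F=5, G=1

G must be 1 (only option left). Strike 1 from C, D, F.
F's domain is down to {5}, so F = 5. Strike 5 from C, D, E.
That leaves C = 4.
E has just one choice, so E = 2. Strike 2 from D.
D has just one choice, so D = 3.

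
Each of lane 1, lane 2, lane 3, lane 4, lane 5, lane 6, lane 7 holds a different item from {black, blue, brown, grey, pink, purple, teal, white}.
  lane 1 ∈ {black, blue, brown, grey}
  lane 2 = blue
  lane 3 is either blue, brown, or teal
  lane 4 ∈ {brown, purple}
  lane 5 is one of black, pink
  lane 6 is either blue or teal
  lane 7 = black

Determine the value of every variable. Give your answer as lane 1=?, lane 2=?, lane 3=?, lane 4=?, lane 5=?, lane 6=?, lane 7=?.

lane 2 must be blue (only option left). So lane 1, lane 3, lane 6 can't be blue.
lane 6's domain is down to {teal}, so lane 6 = teal. Strike teal from lane 3.
lane 7 has just one choice, so lane 7 = black. Eliminate black elsewhere: lane 1, lane 5.
lane 3's domain is down to {brown}, so lane 3 = brown. Strike brown from lane 1, lane 4.
That leaves lane 4 = purple.
That leaves lane 5 = pink.
lane 1 must be grey (only option left).

lane 1=grey, lane 2=blue, lane 3=brown, lane 4=purple, lane 5=pink, lane 6=teal, lane 7=black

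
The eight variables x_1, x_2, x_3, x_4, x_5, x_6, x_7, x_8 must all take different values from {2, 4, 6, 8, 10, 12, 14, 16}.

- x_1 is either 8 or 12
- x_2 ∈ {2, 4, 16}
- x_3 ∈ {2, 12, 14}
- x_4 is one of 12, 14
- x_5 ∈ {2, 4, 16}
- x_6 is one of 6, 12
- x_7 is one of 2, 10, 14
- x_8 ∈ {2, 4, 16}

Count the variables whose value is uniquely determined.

The 8 variables draw from only 8 values {2, 4, 6, 8, 10, 12, 14, 16}, so each is used; only x_6 can be 6, hence x_6 = 6.
The 7 still-open variables draw from only 7 values {2, 4, 8, 10, 12, 14, 16}, so each is used; only x_1 can be 8, hence x_1 = 8.
The 6 still-open variables together cover exactly {2, 4, 10, 12, 14, 16} — 6 values for 6 variables — and 10 appears only in x_7's list, so x_7 = 10.
x_2, x_5, x_8 share exactly the 3 values {2, 4, 16}; by pigeonhole those values go to them, so strike 2, 4, 16 from x_3.
Determined: x_1=8, x_6=6, x_7=10. The other variables each still have more than one consistent value. That makes 3.

3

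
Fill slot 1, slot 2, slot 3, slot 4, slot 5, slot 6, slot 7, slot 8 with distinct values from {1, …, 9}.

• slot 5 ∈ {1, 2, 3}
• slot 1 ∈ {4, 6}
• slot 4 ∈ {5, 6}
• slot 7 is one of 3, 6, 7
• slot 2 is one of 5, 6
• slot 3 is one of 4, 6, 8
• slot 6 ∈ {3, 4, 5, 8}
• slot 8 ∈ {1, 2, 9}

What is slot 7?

7

slot 2 and slot 4 between them cover only {5, 6} — a naked pair. Remove those values from slot 1, slot 3, slot 6, slot 7.
slot 1's domain is down to {4}, so slot 1 = 4. So slot 3, slot 6 can't be 4.
slot 3's domain is down to {8}, so slot 3 = 8. Eliminate 8 elsewhere: slot 6.
That leaves slot 6 = 3. Eliminate 3 elsewhere: slot 5, slot 7.
So slot 7 = 7.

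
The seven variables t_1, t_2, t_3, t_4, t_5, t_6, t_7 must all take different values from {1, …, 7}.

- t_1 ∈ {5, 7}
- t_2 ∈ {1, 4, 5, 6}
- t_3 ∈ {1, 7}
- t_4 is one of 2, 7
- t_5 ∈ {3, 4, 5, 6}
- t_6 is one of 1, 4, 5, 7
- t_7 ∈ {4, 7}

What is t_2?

6

The 7 variables draw from only 7 values {1, 2, 3, 4, 5, 6, 7}, so each is used; only t_4 can be 2, hence t_4 = 2.
The 6 still-open variables draw from only 6 values {1, 3, 4, 5, 6, 7}, so each is used; only t_5 can be 3, hence t_5 = 3.
Among the 5 still-open variables, 6 fits only t_2 (and all 5 values in {1, 4, 5, 6, 7} must be used), so t_2 = 6.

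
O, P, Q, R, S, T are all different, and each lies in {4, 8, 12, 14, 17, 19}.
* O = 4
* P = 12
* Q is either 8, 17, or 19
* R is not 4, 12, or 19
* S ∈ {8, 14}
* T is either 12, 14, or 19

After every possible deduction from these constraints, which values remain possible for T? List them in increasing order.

14, 19

O has just one choice, so O = 4.
That leaves P = 12. Remove 12 from T.
No further eliminations apply; T can still be any of 14, 19.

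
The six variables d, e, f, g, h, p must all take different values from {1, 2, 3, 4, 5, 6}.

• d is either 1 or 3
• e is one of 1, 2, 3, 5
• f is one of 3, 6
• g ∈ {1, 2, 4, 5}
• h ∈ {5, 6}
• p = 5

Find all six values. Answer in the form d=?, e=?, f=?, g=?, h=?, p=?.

p's domain is down to {5}, so p = 5. Eliminate 5 elsewhere: e, g, h.
h has just one choice, so h = 6. Strike 6 from f.
f's domain is down to {3}, so f = 3. So d, e can't be 3.
d's domain is down to {1}, so d = 1. Remove 1 from e, g.
That leaves e = 2. Strike 2 from g.
g must be 4 (only option left).

d=1, e=2, f=3, g=4, h=6, p=5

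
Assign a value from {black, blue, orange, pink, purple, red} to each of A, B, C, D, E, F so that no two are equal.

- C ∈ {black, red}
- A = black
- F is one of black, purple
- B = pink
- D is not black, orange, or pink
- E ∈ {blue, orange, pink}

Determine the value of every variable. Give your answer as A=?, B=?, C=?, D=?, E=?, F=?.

A=black, B=pink, C=red, D=blue, E=orange, F=purple

A's domain is down to {black}, so A = black. Strike black from C, F.
B's domain is down to {pink}, so B = pink. Remove pink from E.
C must be red (only option left). Strike red from D.
F must be purple (only option left). Strike purple from D.
D must be blue (only option left). Remove blue from E.
E must be orange (only option left).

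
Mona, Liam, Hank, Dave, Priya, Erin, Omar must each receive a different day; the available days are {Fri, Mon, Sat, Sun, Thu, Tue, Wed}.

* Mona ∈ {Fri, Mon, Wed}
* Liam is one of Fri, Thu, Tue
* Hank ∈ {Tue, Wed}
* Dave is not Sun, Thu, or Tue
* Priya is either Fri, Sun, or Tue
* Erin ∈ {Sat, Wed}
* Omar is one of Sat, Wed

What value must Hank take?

The 7 variables together cover exactly {Fri, Mon, Sat, Sun, Thu, Tue, Wed} — 7 values for 7 variables — and Sun appears only in Priya's list, so Priya = Sun.
The 6 still-open variables draw from only 6 values {Fri, Mon, Sat, Thu, Tue, Wed}, so each is used; only Liam can be Thu, hence Liam = Thu.
The 5 still-open variables together cover exactly {Fri, Mon, Sat, Tue, Wed} — 5 values for 5 variables — and Tue appears only in Hank's list, so Hank = Tue.

Tue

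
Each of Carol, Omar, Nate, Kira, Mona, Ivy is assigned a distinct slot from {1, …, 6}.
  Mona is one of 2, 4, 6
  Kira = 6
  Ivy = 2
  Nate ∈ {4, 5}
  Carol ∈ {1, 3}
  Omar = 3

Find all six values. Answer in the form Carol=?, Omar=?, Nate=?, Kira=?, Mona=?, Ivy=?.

Carol=1, Omar=3, Nate=5, Kira=6, Mona=4, Ivy=2

Omar must be 3 (only option left). Remove 3 from Carol.
Kira's domain is down to {6}, so Kira = 6. So Mona can't be 6.
Ivy must be 2 (only option left). Strike 2 from Mona.
Carol has just one choice, so Carol = 1.
That leaves Mona = 4. So Nate can't be 4.
Nate has just one choice, so Nate = 5.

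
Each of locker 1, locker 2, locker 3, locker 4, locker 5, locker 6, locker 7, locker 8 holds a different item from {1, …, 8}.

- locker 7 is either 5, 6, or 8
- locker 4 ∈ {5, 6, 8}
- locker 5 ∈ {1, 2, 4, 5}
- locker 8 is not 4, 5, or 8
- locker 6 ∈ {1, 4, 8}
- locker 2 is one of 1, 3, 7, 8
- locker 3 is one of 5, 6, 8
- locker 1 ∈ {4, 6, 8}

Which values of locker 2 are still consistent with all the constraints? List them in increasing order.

3, 7

locker 3, locker 4, locker 7 share exactly the 3 values {5, 6, 8}; by pigeonhole those values go to them, so strike 5, 6, 8 from locker 1, locker 2, locker 5, locker 6, locker 8.
locker 1 must be 4 (only option left). Remove 4 from locker 5, locker 6.
locker 6 must be 1 (only option left). So locker 2, locker 5, locker 8 can't be 1.
locker 5's domain is down to {2}, so locker 5 = 2. Strike 2 from locker 8.
No further eliminations apply; locker 2 can still be any of 3, 7.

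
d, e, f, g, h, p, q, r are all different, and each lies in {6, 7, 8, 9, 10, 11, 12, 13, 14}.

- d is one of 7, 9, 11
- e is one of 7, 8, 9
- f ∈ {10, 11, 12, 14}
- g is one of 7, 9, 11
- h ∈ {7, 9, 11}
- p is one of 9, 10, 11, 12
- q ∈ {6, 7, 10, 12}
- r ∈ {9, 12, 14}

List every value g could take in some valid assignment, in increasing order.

7, 9, 11

The 8 variables together cover exactly {6, 7, 8, 9, 10, 11, 12, 14} — 8 values for 8 variables — and 6 appears only in q's list, so q = 6.
Among the 7 still-open variables, 8 fits only e (and all 7 values in {7, 8, 9, 10, 11, 12, 14} must be used), so e = 8.
d, g, h share exactly the 3 values {7, 9, 11}; by pigeonhole those values go to them, so strike 7, 9, 11 from f, p, r.
No further eliminations apply; g can still be any of 7, 9, 11.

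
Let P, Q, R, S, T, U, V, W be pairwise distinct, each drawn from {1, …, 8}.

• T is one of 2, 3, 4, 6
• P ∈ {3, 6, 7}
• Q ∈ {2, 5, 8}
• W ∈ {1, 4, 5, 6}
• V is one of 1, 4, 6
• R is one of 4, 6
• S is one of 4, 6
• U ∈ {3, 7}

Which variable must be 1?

The 8 variables together cover exactly {1, 2, 3, 4, 5, 6, 7, 8} — 8 values for 8 variables — and 8 appears only in Q's list, so Q = 8.
The 7 still-open variables together cover exactly {1, 2, 3, 4, 5, 6, 7} — 7 values for 7 variables — and 2 appears only in T's list, so T = 2.
The 6 still-open variables together cover exactly {1, 3, 4, 5, 6, 7} — 6 values for 6 variables — and 5 appears only in W's list, so W = 5.
The 5 still-open variables together cover exactly {1, 3, 4, 6, 7} — 5 values for 5 variables — and 1 appears only in V's list, so V = 1.

V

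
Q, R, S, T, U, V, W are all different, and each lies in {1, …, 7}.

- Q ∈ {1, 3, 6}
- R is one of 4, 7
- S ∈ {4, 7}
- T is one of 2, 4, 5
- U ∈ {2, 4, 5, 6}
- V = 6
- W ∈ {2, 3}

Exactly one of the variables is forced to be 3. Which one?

W

V's domain is down to {6}, so V = 6. Eliminate 6 elsewhere: Q, U.
Among the 6 still-open variables, 1 fits only Q (and all 6 values in {1, 2, 3, 4, 5, 7} must be used), so Q = 1.
The 5 still-open variables together cover exactly {2, 3, 4, 5, 7} — 5 values for 5 variables — and 3 appears only in W's list, so W = 3.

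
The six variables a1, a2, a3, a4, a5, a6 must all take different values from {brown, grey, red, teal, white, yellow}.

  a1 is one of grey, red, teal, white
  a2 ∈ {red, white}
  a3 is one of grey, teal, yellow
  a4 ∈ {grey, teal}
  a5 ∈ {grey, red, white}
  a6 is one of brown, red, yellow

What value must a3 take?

The 6 variables together cover exactly {brown, grey, red, teal, white, yellow} — 6 values for 6 variables — and brown appears only in a6's list, so a6 = brown.
The 5 still-open variables together cover exactly {grey, red, teal, white, yellow} — 5 values for 5 variables — and yellow appears only in a3's list, so a3 = yellow.

yellow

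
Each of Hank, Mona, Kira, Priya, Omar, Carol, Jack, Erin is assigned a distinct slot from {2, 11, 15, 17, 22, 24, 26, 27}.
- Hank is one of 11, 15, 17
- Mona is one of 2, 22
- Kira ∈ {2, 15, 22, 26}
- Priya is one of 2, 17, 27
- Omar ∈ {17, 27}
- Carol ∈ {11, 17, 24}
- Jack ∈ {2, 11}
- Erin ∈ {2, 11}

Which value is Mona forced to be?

The 8 variables together cover exactly {2, 11, 15, 17, 22, 24, 26, 27} — 8 values for 8 variables — and 24 appears only in Carol's list, so Carol = 24.
The 7 still-open variables draw from only 7 values {2, 11, 15, 17, 22, 26, 27}, so each is used; only Kira can be 26, hence Kira = 26.
The 6 still-open variables draw from only 6 values {2, 11, 15, 17, 22, 27}, so each is used; only Hank can be 15, hence Hank = 15.
The 5 still-open variables together cover exactly {2, 11, 17, 22, 27} — 5 values for 5 variables — and 22 appears only in Mona's list, so Mona = 22.

22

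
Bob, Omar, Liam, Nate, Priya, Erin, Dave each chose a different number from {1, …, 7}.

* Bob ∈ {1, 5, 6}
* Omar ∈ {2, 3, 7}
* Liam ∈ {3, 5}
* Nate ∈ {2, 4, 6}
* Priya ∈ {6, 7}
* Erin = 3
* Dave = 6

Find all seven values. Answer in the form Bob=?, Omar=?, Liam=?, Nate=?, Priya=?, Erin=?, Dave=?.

Erin must be 3 (only option left). Eliminate 3 elsewhere: Omar, Liam.
Dave must be 6 (only option left). Eliminate 6 elsewhere: Bob, Nate, Priya.
Liam has just one choice, so Liam = 5. Strike 5 from Bob.
Priya's domain is down to {7}, so Priya = 7. Strike 7 from Omar.
Bob's domain is down to {1}, so Bob = 1.
Omar's domain is down to {2}, so Omar = 2. Strike 2 from Nate.
Nate must be 4 (only option left).

Bob=1, Omar=2, Liam=5, Nate=4, Priya=7, Erin=3, Dave=6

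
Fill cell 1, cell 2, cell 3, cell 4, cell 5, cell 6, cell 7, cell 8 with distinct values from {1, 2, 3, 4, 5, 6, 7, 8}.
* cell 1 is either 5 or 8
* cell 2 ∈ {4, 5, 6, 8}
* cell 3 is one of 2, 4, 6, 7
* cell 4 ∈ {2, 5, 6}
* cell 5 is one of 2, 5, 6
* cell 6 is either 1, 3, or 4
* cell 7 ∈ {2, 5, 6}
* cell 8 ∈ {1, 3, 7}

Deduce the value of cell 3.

The 3 variables cell 4, cell 5, cell 7 are confined to {2, 5, 6}, which locks those values in; drop them from cell 1, cell 2, cell 3.
cell 1 must be 8 (only option left). So cell 2 can't be 8.
cell 2 has just one choice, so cell 2 = 4. So cell 3, cell 6 can't be 4.
So cell 3 = 7.

7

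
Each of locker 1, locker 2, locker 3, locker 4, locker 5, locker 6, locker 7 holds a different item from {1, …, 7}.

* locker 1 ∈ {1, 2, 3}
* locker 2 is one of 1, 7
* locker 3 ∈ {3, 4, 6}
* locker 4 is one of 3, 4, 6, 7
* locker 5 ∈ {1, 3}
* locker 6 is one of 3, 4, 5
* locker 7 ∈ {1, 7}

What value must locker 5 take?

3

The 7 variables draw from only 7 values {1, 2, 3, 4, 5, 6, 7}, so each is used; only locker 1 can be 2, hence locker 1 = 2.
Among the 6 still-open variables, 5 fits only locker 6 (and all 6 values in {1, 3, 4, 5, 6, 7} must be used), so locker 6 = 5.
locker 2 and locker 7 between them cover only {1, 7} — a naked pair. Remove those values from locker 4, locker 5.
So locker 5 = 3.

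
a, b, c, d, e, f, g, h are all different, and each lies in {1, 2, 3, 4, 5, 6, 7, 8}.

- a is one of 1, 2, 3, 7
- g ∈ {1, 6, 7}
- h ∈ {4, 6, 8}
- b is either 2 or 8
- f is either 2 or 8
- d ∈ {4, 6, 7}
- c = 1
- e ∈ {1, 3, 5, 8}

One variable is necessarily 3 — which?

c has just one choice, so c = 1. Eliminate 1 elsewhere: a, e, g.
The 7 still-open variables together cover exactly {2, 3, 4, 5, 6, 7, 8} — 7 values for 7 variables — and 5 appears only in e's list, so e = 5.
The 6 still-open variables draw from only 6 values {2, 3, 4, 6, 7, 8}, so each is used; only a can be 3, hence a = 3.

a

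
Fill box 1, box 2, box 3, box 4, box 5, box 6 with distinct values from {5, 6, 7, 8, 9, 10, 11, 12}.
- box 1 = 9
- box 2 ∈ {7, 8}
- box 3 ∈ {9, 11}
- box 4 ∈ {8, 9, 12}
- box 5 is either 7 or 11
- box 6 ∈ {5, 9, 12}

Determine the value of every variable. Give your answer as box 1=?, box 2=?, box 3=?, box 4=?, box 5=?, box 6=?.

box 1 has just one choice, so box 1 = 9. Eliminate 9 elsewhere: box 3, box 4, box 6.
box 3's domain is down to {11}, so box 3 = 11. Remove 11 from box 5.
box 5 must be 7 (only option left). Strike 7 from box 2.
box 2's domain is down to {8}, so box 2 = 8. Strike 8 from box 4.
That leaves box 4 = 12. Remove 12 from box 6.
That leaves box 6 = 5.

box 1=9, box 2=8, box 3=11, box 4=12, box 5=7, box 6=5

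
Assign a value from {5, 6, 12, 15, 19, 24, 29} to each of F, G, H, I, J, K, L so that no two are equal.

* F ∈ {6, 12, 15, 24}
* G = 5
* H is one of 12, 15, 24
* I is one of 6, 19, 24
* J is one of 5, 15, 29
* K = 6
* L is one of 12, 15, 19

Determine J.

G's domain is down to {5}, so G = 5. Strike 5 from J.
K must be 6 (only option left). Eliminate 6 elsewhere: F, I.
The 5 still-open variables together cover exactly {12, 15, 19, 24, 29} — 5 values for 5 variables — and 29 appears only in J's list, so J = 29.

29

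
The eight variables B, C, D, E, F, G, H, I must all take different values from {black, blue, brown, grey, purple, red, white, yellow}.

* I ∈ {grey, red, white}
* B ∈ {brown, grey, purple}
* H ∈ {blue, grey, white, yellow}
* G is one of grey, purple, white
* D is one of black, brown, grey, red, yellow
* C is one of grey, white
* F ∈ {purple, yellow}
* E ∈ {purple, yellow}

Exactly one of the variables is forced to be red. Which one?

The 8 variables draw from only 8 values {black, blue, brown, grey, purple, red, white, yellow}, so each is used; only D can be black, hence D = black.
The 7 still-open variables draw from only 7 values {blue, brown, grey, purple, red, white, yellow}, so each is used; only H can be blue, hence H = blue.
The 6 still-open variables draw from only 6 values {brown, grey, purple, red, white, yellow}, so each is used; only B can be brown, hence B = brown.
Among the 5 still-open variables, red fits only I (and all 5 values in {grey, purple, red, white, yellow} must be used), so I = red.

I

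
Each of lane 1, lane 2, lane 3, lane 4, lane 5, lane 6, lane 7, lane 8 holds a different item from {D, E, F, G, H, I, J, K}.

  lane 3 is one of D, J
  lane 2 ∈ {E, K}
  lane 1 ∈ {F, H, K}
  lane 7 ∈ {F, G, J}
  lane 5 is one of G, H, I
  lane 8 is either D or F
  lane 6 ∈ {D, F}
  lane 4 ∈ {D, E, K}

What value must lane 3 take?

The 8 variables together cover exactly {D, E, F, G, H, I, J, K} — 8 values for 8 variables — and I appears only in lane 5's list, so lane 5 = I.
The 7 still-open variables draw from only 7 values {D, E, F, G, H, J, K}, so each is used; only lane 7 can be G, hence lane 7 = G.
The 6 still-open variables together cover exactly {D, E, F, H, J, K} — 6 values for 6 variables — and H appears only in lane 1's list, so lane 1 = H.
The 5 still-open variables together cover exactly {D, E, F, J, K} — 5 values for 5 variables — and J appears only in lane 3's list, so lane 3 = J.

J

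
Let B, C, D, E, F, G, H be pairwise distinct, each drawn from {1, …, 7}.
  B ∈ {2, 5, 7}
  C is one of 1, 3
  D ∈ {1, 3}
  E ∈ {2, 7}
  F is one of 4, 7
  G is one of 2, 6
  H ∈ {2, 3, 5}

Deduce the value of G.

6

The 7 variables draw from only 7 values {1, 2, 3, 4, 5, 6, 7}, so each is used; only F can be 4, hence F = 4.
The 6 still-open variables together cover exactly {1, 2, 3, 5, 6, 7} — 6 values for 6 variables — and 6 appears only in G's list, so G = 6.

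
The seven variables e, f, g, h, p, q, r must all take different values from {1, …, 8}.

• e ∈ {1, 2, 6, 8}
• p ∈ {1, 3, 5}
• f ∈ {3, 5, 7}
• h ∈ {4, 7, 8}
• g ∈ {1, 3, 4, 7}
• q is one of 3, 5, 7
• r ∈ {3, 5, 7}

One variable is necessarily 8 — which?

f, q, r share exactly the 3 values {3, 5, 7}; by pigeonhole those values go to them, so strike 3, 5, 7 from g, h, p.
That leaves p = 1. Strike 1 from e, g.
That leaves g = 4. Strike 4 from h.
So 8 goes to h.

h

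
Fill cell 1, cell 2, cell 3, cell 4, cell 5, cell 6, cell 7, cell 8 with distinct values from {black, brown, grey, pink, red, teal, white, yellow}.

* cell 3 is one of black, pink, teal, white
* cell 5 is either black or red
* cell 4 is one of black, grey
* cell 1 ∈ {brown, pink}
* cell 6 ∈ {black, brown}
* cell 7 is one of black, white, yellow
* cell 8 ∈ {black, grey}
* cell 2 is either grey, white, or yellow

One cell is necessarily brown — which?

Among the 8 variables, red fits only cell 5 (and all 8 values in {black, brown, grey, pink, red, teal, white, yellow} must be used), so cell 5 = red.
The 7 still-open variables together cover exactly {black, brown, grey, pink, teal, white, yellow} — 7 values for 7 variables — and teal appears only in cell 3's list, so cell 3 = teal.
The 6 still-open variables draw from only 6 values {black, brown, grey, pink, white, yellow}, so each is used; only cell 1 can be pink, hence cell 1 = pink.
Among the 5 still-open variables, brown fits only cell 6 (and all 5 values in {black, brown, grey, white, yellow} must be used), so cell 6 = brown.

cell 6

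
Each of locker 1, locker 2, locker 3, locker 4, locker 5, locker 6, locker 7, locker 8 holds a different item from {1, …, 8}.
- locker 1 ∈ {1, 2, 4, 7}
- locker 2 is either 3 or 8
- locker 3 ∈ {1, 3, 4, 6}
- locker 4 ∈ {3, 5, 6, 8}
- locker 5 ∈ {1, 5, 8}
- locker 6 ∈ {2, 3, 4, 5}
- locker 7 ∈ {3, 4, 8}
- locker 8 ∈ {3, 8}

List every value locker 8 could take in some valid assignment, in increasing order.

3, 8

The 8 variables together cover exactly {1, 2, 3, 4, 5, 6, 7, 8} — 8 values for 8 variables — and 7 appears only in locker 1's list, so locker 1 = 7.
The 7 still-open variables draw from only 7 values {1, 2, 3, 4, 5, 6, 8}, so each is used; only locker 6 can be 2, hence locker 6 = 2.
locker 2 and locker 8 share exactly the 2 values {3, 8}; by pigeonhole those values go to them, so strike 3, 8 from locker 3, locker 4, locker 5, locker 7.
locker 7's domain is down to {4}, so locker 7 = 4. So locker 3 can't be 4.
No further eliminations apply; locker 8 can still be any of 3, 8.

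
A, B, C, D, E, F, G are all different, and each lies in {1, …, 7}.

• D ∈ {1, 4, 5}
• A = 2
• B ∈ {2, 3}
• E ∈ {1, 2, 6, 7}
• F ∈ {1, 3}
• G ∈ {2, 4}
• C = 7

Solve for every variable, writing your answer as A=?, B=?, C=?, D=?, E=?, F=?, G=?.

A=2, B=3, C=7, D=5, E=6, F=1, G=4

A has just one choice, so A = 2. Strike 2 from B, E, G.
B has just one choice, so B = 3. Remove 3 from F.
That leaves C = 7. Strike 7 from E.
That leaves F = 1. Remove 1 from D, E.
G must be 4 (only option left). Strike 4 from D.
D must be 5 (only option left).
That leaves E = 6.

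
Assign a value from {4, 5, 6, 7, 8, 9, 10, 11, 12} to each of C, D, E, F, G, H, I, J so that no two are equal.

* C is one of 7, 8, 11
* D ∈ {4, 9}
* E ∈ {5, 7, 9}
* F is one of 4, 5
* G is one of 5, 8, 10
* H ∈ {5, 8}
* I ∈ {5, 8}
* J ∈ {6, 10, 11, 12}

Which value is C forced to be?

H and I share exactly the 2 values {5, 8}; by pigeonhole those values go to them, so strike 5, 8 from C, E, F, G.
F has just one choice, so F = 4. So D can't be 4.
G's domain is down to {10}, so G = 10. Strike 10 from J.
D has just one choice, so D = 9. Eliminate 9 elsewhere: E.
That leaves E = 7. Remove 7 from C.
So C = 11.

11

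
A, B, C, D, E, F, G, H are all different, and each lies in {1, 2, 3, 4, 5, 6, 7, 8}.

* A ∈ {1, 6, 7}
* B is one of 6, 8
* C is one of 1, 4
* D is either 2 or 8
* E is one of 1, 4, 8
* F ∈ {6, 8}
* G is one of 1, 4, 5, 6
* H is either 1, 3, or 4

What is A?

Among the 8 variables, 2 fits only D (and all 8 values in {1, 2, 3, 4, 5, 6, 7, 8} must be used), so D = 2.
Among the 7 still-open variables, 3 fits only H (and all 7 values in {1, 3, 4, 5, 6, 7, 8} must be used), so H = 3.
The 6 still-open variables draw from only 6 values {1, 4, 5, 6, 7, 8}, so each is used; only G can be 5, hence G = 5.
The 5 still-open variables together cover exactly {1, 4, 6, 7, 8} — 5 values for 5 variables — and 7 appears only in A's list, so A = 7.

7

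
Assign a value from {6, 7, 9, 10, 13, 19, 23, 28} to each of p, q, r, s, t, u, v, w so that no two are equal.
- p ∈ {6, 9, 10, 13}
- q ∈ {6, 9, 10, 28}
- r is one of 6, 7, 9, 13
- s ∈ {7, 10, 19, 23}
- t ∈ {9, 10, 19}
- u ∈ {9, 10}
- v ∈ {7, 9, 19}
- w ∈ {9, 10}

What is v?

The 8 variables together cover exactly {6, 7, 9, 10, 13, 19, 23, 28} — 8 values for 8 variables — and 23 appears only in s's list, so s = 23.
The 7 still-open variables draw from only 7 values {6, 7, 9, 10, 13, 19, 28}, so each is used; only q can be 28, hence q = 28.
The 2 variables u and w are confined to {9, 10}, which locks those values in; drop them from p, r, t, v.
That leaves t = 19. Remove 19 from v.
So v = 7.

7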